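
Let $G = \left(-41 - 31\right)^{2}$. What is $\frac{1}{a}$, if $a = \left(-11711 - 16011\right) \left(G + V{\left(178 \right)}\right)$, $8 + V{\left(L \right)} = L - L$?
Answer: $- \frac{1}{143489072} \approx -6.9692 \cdot 10^{-9}$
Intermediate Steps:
$V{\left(L \right)} = -8$ ($V{\left(L \right)} = -8 + \left(L - L\right) = -8 + 0 = -8$)
$G = 5184$ ($G = \left(-72\right)^{2} = 5184$)
$a = -143489072$ ($a = \left(-11711 - 16011\right) \left(5184 - 8\right) = \left(-27722\right) 5176 = -143489072$)
$\frac{1}{a} = \frac{1}{-143489072} = - \frac{1}{143489072}$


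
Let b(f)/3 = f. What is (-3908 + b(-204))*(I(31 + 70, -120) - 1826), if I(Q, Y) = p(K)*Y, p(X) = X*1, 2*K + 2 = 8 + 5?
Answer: 11236720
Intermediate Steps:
K = 11/2 (K = -1 + (8 + 5)/2 = -1 + (1/2)*13 = -1 + 13/2 = 11/2 ≈ 5.5000)
p(X) = X
b(f) = 3*f
I(Q, Y) = 11*Y/2
(-3908 + b(-204))*(I(31 + 70, -120) - 1826) = (-3908 + 3*(-204))*((11/2)*(-120) - 1826) = (-3908 - 612)*(-660 - 1826) = -4520*(-2486) = 11236720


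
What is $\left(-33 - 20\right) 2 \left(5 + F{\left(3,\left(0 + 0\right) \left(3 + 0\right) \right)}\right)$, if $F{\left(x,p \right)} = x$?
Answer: $-848$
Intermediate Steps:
$\left(-33 - 20\right) 2 \left(5 + F{\left(3,\left(0 + 0\right) \left(3 + 0\right) \right)}\right) = \left(-33 - 20\right) 2 \left(5 + 3\right) = - 53 \cdot 2 \cdot 8 = \left(-53\right) 16 = -848$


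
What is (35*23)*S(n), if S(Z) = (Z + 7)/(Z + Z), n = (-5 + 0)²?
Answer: 2576/5 ≈ 515.20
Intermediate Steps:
n = 25 (n = (-5)² = 25)
S(Z) = (7 + Z)/(2*Z) (S(Z) = (7 + Z)/((2*Z)) = (7 + Z)*(1/(2*Z)) = (7 + Z)/(2*Z))
(35*23)*S(n) = (35*23)*((½)*(7 + 25)/25) = 805*((½)*(1/25)*32) = 805*(16/25) = 2576/5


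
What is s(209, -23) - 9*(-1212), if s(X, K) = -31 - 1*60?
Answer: 10817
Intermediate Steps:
s(X, K) = -91 (s(X, K) = -31 - 60 = -91)
s(209, -23) - 9*(-1212) = -91 - 9*(-1212) = -91 + 10908 = 10817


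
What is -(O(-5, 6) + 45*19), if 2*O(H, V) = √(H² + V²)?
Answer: -855 - √61/2 ≈ -858.91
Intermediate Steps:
O(H, V) = √(H² + V²)/2
-(O(-5, 6) + 45*19) = -(√((-5)² + 6²)/2 + 45*19) = -(√(25 + 36)/2 + 855) = -(√61/2 + 855) = -(855 + √61/2) = -855 - √61/2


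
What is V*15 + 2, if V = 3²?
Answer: 137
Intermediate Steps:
V = 9
V*15 + 2 = 9*15 + 2 = 135 + 2 = 137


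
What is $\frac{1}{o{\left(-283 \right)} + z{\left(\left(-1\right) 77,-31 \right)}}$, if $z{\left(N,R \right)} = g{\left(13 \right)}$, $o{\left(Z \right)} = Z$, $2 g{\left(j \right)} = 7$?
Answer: $- \frac{2}{559} \approx -0.0035778$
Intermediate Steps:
$g{\left(j \right)} = \frac{7}{2}$ ($g{\left(j \right)} = \frac{1}{2} \cdot 7 = \frac{7}{2}$)
$z{\left(N,R \right)} = \frac{7}{2}$
$\frac{1}{o{\left(-283 \right)} + z{\left(\left(-1\right) 77,-31 \right)}} = \frac{1}{-283 + \frac{7}{2}} = \frac{1}{- \frac{559}{2}} = - \frac{2}{559}$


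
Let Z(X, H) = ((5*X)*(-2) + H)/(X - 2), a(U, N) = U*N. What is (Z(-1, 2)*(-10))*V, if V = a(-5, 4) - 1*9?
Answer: -1160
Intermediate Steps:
a(U, N) = N*U
Z(X, H) = (H - 10*X)/(-2 + X) (Z(X, H) = (-10*X + H)/(-2 + X) = (H - 10*X)/(-2 + X))
V = -29 (V = 4*(-5) - 1*9 = -20 - 9 = -29)
(Z(-1, 2)*(-10))*V = (((2 - 10*(-1))/(-2 - 1))*(-10))*(-29) = (((2 + 10)/(-3))*(-10))*(-29) = (-⅓*12*(-10))*(-29) = -4*(-10)*(-29) = 40*(-29) = -1160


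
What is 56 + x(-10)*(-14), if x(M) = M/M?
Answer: 42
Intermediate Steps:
x(M) = 1
56 + x(-10)*(-14) = 56 + 1*(-14) = 56 - 14 = 42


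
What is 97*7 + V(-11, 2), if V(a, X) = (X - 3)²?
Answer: 680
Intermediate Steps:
V(a, X) = (-3 + X)²
97*7 + V(-11, 2) = 97*7 + (-3 + 2)² = 679 + (-1)² = 679 + 1 = 680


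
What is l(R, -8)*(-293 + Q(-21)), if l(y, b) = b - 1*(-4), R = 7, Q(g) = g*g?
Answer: -592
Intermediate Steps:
Q(g) = g²
l(y, b) = 4 + b (l(y, b) = b + 4 = 4 + b)
l(R, -8)*(-293 + Q(-21)) = (4 - 8)*(-293 + (-21)²) = -4*(-293 + 441) = -4*148 = -592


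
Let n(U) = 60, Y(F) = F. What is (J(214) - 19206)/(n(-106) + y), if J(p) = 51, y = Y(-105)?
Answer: 1277/3 ≈ 425.67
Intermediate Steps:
y = -105
(J(214) - 19206)/(n(-106) + y) = (51 - 19206)/(60 - 105) = -19155/(-45) = -19155*(-1/45) = 1277/3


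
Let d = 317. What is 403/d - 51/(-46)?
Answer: 34705/14582 ≈ 2.3800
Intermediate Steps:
403/d - 51/(-46) = 403/317 - 51/(-46) = 403*(1/317) - 51*(-1/46) = 403/317 + 51/46 = 34705/14582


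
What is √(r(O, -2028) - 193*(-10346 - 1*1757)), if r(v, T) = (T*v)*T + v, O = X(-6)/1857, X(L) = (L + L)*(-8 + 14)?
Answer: √833918199559/619 ≈ 1475.3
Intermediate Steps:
X(L) = 12*L (X(L) = (2*L)*6 = 12*L)
O = -24/619 (O = (12*(-6))/1857 = -72*1/1857 = -24/619 ≈ -0.038772)
r(v, T) = v + v*T² (r(v, T) = v*T² + v = v + v*T²)
√(r(O, -2028) - 193*(-10346 - 1*1757)) = √(-24*(1 + (-2028)²)/619 - 193*(-10346 - 1*1757)) = √(-24*(1 + 4112784)/619 - 193*(-10346 - 1757)) = √(-24/619*4112785 - 193*(-12103)) = √(-98706840/619 + 2335879) = √(1347202261/619) = √833918199559/619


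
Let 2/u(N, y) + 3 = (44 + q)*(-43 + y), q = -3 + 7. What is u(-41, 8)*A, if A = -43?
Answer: 86/1683 ≈ 0.051099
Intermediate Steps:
q = 4
u(N, y) = 2/(-2067 + 48*y) (u(N, y) = 2/(-3 + (44 + 4)*(-43 + y)) = 2/(-3 + 48*(-43 + y)) = 2/(-3 + (-2064 + 48*y)) = 2/(-2067 + 48*y))
u(-41, 8)*A = (2/(3*(-689 + 16*8)))*(-43) = (2/(3*(-689 + 128)))*(-43) = ((⅔)/(-561))*(-43) = ((⅔)*(-1/561))*(-43) = -2/1683*(-43) = 86/1683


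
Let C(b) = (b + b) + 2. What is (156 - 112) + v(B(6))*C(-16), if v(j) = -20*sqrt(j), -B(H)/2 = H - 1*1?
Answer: 44 + 600*I*sqrt(10) ≈ 44.0 + 1897.4*I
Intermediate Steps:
B(H) = 2 - 2*H (B(H) = -2*(H - 1*1) = -2*(H - 1) = -2*(-1 + H) = 2 - 2*H)
C(b) = 2 + 2*b (C(b) = 2*b + 2 = 2 + 2*b)
(156 - 112) + v(B(6))*C(-16) = (156 - 112) + (-20*sqrt(2 - 2*6))*(2 + 2*(-16)) = 44 + (-20*sqrt(2 - 12))*(2 - 32) = 44 - 20*I*sqrt(10)*(-30) = 44 + 600*I*sqrt(10)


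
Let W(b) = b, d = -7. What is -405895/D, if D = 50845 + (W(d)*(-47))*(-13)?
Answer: -405895/46568 ≈ -8.7162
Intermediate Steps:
D = 46568 (D = 50845 - 7*(-47)*(-13) = 50845 + 329*(-13) = 50845 - 4277 = 46568)
-405895/D = -405895/46568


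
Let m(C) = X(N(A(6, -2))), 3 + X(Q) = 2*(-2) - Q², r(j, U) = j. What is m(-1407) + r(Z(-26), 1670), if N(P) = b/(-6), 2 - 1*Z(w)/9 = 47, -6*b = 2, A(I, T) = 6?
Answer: -133489/324 ≈ -412.00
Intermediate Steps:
b = -⅓ (b = -⅙*2 = -⅓ ≈ -0.33333)
Z(w) = -405 (Z(w) = 18 - 9*47 = 18 - 423 = -405)
N(P) = 1/18 (N(P) = -⅓/(-6) = -⅓*(-⅙) = 1/18)
X(Q) = -7 - Q² (X(Q) = -3 + (2*(-2) - Q²) = -3 + (-4 - Q²) = -7 - Q²)
m(C) = -2269/324 (m(C) = -7 - (1/18)² = -7 - 1*1/324 = -7 - 1/324 = -2269/324)
m(-1407) + r(Z(-26), 1670) = -2269/324 - 405 = -133489/324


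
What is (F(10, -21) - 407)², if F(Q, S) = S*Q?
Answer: 380689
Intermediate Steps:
F(Q, S) = Q*S
(F(10, -21) - 407)² = (10*(-21) - 407)² = (-210 - 407)² = (-617)² = 380689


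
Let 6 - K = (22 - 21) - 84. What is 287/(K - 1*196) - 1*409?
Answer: -44050/107 ≈ -411.68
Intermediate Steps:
K = 89 (K = 6 - ((22 - 21) - 84) = 6 - (1 - 84) = 6 - 1*(-83) = 6 + 83 = 89)
287/(K - 1*196) - 1*409 = 287/(89 - 1*196) - 1*409 = 287/(89 - 196) - 409 = 287/(-107) - 409 = 287*(-1/107) - 409 = -287/107 - 409 = -44050/107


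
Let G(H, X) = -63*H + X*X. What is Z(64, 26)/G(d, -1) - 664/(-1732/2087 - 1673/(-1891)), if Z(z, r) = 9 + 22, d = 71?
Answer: -11718825858445/967468008 ≈ -12113.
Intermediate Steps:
G(H, X) = X² - 63*H (G(H, X) = -63*H + X² = X² - 63*H)
Z(z, r) = 31
Z(64, 26)/G(d, -1) - 664/(-1732/2087 - 1673/(-1891)) = 31/((-1)² - 63*71) - 664/(-1732/2087 - 1673/(-1891)) = 31/(1 - 4473) - 664/(-1732*1/2087 - 1673*(-1/1891)) = 31/(-4472) - 664/(-1732/2087 + 1673/1891) = 31*(-1/4472) - 664/216339/3946517 = -31/4472 - 664*3946517/216339 = -31/4472 - 2620487288/216339 = -11718825858445/967468008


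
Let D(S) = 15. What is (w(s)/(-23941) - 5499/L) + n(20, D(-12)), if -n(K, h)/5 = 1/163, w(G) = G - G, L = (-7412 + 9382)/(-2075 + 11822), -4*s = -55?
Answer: -8736606589/321110 ≈ -27208.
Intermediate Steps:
s = 55/4 (s = -¼*(-55) = 55/4 ≈ 13.750)
L = 1970/9747 ≈ 0.20211
w(G) = 0
n(K, h) = -5/163
(w(s)/(-23941) - 5499/L) + n(20, D(-12)) = (0/(-23941) - 5499/1970/9747) - 5/163 = (0*(-1/23941) - 5499*9747/1970) - 5/163 = (0 - 53598753/1970) - 5/163 = -53598753/1970 - 5/163 = -8736606589/321110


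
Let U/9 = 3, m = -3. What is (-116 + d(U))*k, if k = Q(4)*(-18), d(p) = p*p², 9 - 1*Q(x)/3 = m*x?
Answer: -22188978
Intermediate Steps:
Q(x) = 27 + 9*x (Q(x) = 27 - (-9)*x = 27 + 9*x)
U = 27 (U = 9*3 = 27)
d(p) = p³
k = -1134 (k = (27 + 9*4)*(-18) = (27 + 36)*(-18) = 63*(-18) = -1134)
(-116 + d(U))*k = (-116 + 27³)*(-1134) = (-116 + 19683)*(-1134) = 19567*(-1134) = -22188978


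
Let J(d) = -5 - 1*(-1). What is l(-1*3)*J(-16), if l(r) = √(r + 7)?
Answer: -8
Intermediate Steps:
J(d) = -4 (J(d) = -5 + 1 = -4)
l(r) = √(7 + r)
l(-1*3)*J(-16) = √(7 - 1*3)*(-4) = √(7 - 3)*(-4) = √4*(-4) = 2*(-4) = -8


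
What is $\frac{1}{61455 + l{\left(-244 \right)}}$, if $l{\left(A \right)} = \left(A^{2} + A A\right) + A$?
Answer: $\frac{1}{180283} \approx 5.5468 \cdot 10^{-6}$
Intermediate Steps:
$l{\left(A \right)} = A + 2 A^{2}$ ($l{\left(A \right)} = \left(A^{2} + A^{2}\right) + A = 2 A^{2} + A = A + 2 A^{2}$)
$\frac{1}{61455 + l{\left(-244 \right)}} = \frac{1}{61455 - 244 \left(1 + 2 \left(-244\right)\right)} = \frac{1}{61455 - 244 \left(1 - 488\right)} = \frac{1}{61455 - -118828} = \frac{1}{61455 + 118828} = \frac{1}{180283}$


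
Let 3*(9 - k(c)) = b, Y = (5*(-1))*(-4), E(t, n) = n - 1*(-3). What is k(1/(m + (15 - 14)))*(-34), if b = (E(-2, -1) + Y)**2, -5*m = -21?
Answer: 15538/3 ≈ 5179.3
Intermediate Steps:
m = 21/5 (m = -1/5*(-21) = 21/5 ≈ 4.2000)
E(t, n) = 3 + n (E(t, n) = n + 3 = 3 + n)
Y = 20 (Y = -5*(-4) = 20)
b = 484 (b = ((3 - 1) + 20)**2 = (2 + 20)**2 = 22**2 = 484)
k(c) = -457/3 (k(c) = 9 - 1/3*484 = 9 - 484/3 = -457/3)
k(1/(m + (15 - 14)))*(-34) = -457/3*(-34) = 15538/3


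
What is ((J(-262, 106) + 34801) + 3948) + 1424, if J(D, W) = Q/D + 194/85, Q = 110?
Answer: 447347094/11135 ≈ 40175.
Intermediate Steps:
J(D, W) = 194/85 + 110/D (J(D, W) = 110/D + 194/85 = 194/85 + 110/D)
((J(-262, 106) + 34801) + 3948) + 1424 = (((194/85 + 110/(-262)) + 34801) + 3948) + 1424 = (((194/85 + 110*(-1/262)) + 34801) + 3948) + 1424 = (((194/85 - 55/131) + 34801) + 3948) + 1424 = ((20739/11135 + 34801) + 3948) + 1424 = (387529874/11135 + 3948) + 1424 = 431490854/11135 + 1424 = 447347094/11135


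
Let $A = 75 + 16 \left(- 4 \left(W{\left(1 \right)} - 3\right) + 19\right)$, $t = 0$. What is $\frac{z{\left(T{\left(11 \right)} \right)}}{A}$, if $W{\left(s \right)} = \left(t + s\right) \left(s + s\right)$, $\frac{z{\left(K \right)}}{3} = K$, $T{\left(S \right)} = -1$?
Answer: $- \frac{3}{443} \approx -0.006772$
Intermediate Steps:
$z{\left(K \right)} = 3 K$
$W{\left(s \right)} = 2 s^{2}$ ($W{\left(s \right)} = \left(0 + s\right) \left(s + s\right) = s 2 s = 2 s^{2}$)
$A = 443$ ($A = 75 + 16 \left(- 4 \left(2 \cdot 1^{2} - 3\right) + 19\right) = 75 + 16 \left(- 4 \left(2 \cdot 1 - 3\right) + 19\right) = 75 + 16 \left(- 4 \left(2 - 3\right) + 19\right) = 75 + 16 \left(\left(-4\right) \left(-1\right) + 19\right) = 75 + 16 \left(4 + 19\right) = 75 + 16 \cdot 23 = 75 + 368 = 443$)
$\frac{z{\left(T{\left(11 \right)} \right)}}{A} = \frac{3 \left(-1\right)}{443} = \left(-3\right) \frac{1}{443} = - \frac{3}{443}$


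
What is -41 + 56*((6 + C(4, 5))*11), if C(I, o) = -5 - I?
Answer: -1889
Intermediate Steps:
-41 + 56*((6 + C(4, 5))*11) = -41 + 56*((6 + (-5 - 1*4))*11) = -41 + 56*((6 + (-5 - 4))*11) = -41 + 56*((6 - 9)*11) = -41 + 56*(-3*11) = -41 + 56*(-33) = -41 - 1848 = -1889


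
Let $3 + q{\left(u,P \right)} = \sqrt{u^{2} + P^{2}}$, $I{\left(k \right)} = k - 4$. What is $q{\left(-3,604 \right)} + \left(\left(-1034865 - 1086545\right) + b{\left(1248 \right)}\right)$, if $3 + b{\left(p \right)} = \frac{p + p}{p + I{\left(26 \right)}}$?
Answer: $- \frac{1347097912}{635} + 5 \sqrt{14593} \approx -2.1208 \cdot 10^{6}$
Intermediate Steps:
$I{\left(k \right)} = -4 + k$ ($I{\left(k \right)} = k - 4 = -4 + k$)
$b{\left(p \right)} = -3 + \frac{2 p}{22 + p}$ ($b{\left(p \right)} = -3 + \frac{p + p}{p + \left(-4 + 26\right)} = -3 + \frac{2 p}{p + 22} = -3 + \frac{2 p}{22 + p}$)
$q{\left(u,P \right)} = -3 + \sqrt{P^{2} + u^{2}}$ ($q{\left(u,P \right)} = -3 + \sqrt{u^{2} + P^{2}} = -3 + \sqrt{P^{2} + u^{2}}$)
$q{\left(-3,604 \right)} + \left(\left(-1034865 - 1086545\right) + b{\left(1248 \right)}\right) = \left(-3 + \sqrt{604^{2} + \left(-3\right)^{2}}\right) + \left(\left(-1034865 - 1086545\right) + \frac{-66 - 1248}{22 + 1248}\right) = \left(-3 + \sqrt{364816 + 9}\right) - \left(2121410 - \frac{-66 - 1248}{1270}\right) = \left(-3 + \sqrt{364825}\right) + \left(-2121410 + \frac{1}{1270} \left(-1314\right)\right) = \left(-3 + 5 \sqrt{14593}\right) - \frac{1347096007}{635} = - \frac{1347097912}{635} + 5 \sqrt{14593}$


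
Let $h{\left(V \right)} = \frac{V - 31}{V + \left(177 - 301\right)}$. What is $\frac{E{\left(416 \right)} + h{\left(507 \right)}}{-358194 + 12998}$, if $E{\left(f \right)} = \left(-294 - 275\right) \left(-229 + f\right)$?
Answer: $\frac{40751873}{132210068} \approx 0.30824$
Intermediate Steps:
$E{\left(f \right)} = 130301 - 569 f$ ($E{\left(f \right)} = - 569 \left(-229 + f\right) = 130301 - 569 f$)
$h{\left(V \right)} = \frac{-31 + V}{-124 + V}$ ($h{\left(V \right)} = \frac{-31 + V}{V + \left(177 - 301\right)} = \frac{-31 + V}{V - 124} = \frac{-31 + V}{-124 + V}$)
$\frac{E{\left(416 \right)} + h{\left(507 \right)}}{-358194 + 12998} = \frac{\left(130301 - 236704\right) + \frac{-31 + 507}{-124 + 507}}{-358194 + 12998} = \frac{\left(130301 - 236704\right) + \frac{1}{383} \cdot 476}{-345196} = \left(-106403 + \frac{1}{383} \cdot 476\right) \left(- \frac{1}{345196}\right) = \left(-106403 + \frac{476}{383}\right) \left(- \frac{1}{345196}\right) = \left(- \frac{40751873}{383}\right) \left(- \frac{1}{345196}\right) = \frac{40751873}{132210068}$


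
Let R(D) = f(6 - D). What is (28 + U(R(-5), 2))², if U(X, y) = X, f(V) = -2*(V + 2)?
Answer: 4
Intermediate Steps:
f(V) = -4 - 2*V (f(V) = -2*(2 + V) = -4 - 2*V)
R(D) = -16 + 2*D (R(D) = -4 - 2*(6 - D) = -4 + (-12 + 2*D) = -16 + 2*D)
(28 + U(R(-5), 2))² = (28 + (-16 + 2*(-5)))² = (28 + (-16 - 10))² = (28 - 26)² = 2² = 4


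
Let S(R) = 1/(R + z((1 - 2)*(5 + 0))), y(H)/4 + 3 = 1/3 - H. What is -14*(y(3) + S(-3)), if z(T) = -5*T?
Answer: 10451/33 ≈ 316.70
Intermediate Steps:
y(H) = -32/3 - 4*H (y(H) = -12 + 4*(1/3 - H) = -12 + 4*(⅓ - H) = -12 + (4/3 - 4*H) = -32/3 - 4*H)
S(R) = 1/(25 + R) (S(R) = 1/(R - 5*(1 - 2)*(5 + 0)) = 1/(R - (-5)*5) = 1/(R - 5*(-5)) = 1/(R + 25) = 1/(25 + R))
-14*(y(3) + S(-3)) = -14*((-32/3 - 4*3) + 1/(25 - 3)) = -14*((-32/3 - 12) + 1/22) = -14*(-68/3 + 1/22) = -14*(-1493/66) = 10451/33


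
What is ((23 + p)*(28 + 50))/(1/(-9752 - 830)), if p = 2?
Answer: -20634900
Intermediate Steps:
((23 + p)*(28 + 50))/(1/(-9752 - 830)) = ((23 + 2)*(28 + 50))/(1/(-9752 - 830)) = (25*78)/(1/(-10582)) = 1950/(-1/10582) = 1950*(-10582) = -20634900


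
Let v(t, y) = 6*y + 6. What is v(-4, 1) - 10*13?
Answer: -118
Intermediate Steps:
v(t, y) = 6 + 6*y
v(-4, 1) - 10*13 = (6 + 6*1) - 10*13 = (6 + 6) - 130 = 12 - 130 = -118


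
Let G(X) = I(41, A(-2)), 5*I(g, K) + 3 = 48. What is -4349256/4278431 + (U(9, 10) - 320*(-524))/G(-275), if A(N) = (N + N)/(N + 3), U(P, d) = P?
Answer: 717406672655/38505879 ≈ 18631.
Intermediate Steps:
A(N) = 2*N/(3 + N) (A(N) = (2*N)/(3 + N) = 2*N/(3 + N))
I(g, K) = 9 (I(g, K) = -⅗ + (⅕)*48 = -⅗ + 48/5 = 9)
G(X) = 9
-4349256/4278431 + (U(9, 10) - 320*(-524))/G(-275) = -4349256/4278431 + (9 - 320*(-524))/9 = -4349256*1/4278431 + (9 + 167680)*(⅑) = -4349256/4278431 + 167689*(⅑) = -4349256/4278431 + 167689/9 = 717406672655/38505879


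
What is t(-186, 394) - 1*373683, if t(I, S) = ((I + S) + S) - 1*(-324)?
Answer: -372757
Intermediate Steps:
t(I, S) = 324 + I + 2*S (t(I, S) = (I + 2*S) + 324 = 324 + I + 2*S)
t(-186, 394) - 1*373683 = (324 - 186 + 2*394) - 1*373683 = (324 - 186 + 788) - 373683 = 926 - 373683 = -372757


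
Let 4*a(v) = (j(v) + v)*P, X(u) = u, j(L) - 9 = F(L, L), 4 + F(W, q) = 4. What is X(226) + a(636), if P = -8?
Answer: -1064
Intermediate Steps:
F(W, q) = 0 (F(W, q) = -4 + 4 = 0)
j(L) = 9 (j(L) = 9 + 0 = 9)
a(v) = -18 - 2*v (a(v) = ((9 + v)*(-8))/4 = (-72 - 8*v)/4 = -18 - 2*v)
X(226) + a(636) = 226 + (-18 - 2*636) = 226 + (-18 - 1272) = 226 - 1290 = -1064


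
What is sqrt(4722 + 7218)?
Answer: 2*sqrt(2985) ≈ 109.27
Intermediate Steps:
sqrt(4722 + 7218) = sqrt(11940) = 2*sqrt(2985)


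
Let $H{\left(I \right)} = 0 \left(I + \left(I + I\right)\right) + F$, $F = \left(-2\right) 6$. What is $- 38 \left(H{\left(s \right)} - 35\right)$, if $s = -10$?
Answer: $1786$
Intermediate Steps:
$F = -12$
$H{\left(I \right)} = -12$ ($H{\left(I \right)} = 0 \left(I + \left(I + I\right)\right) - 12 = 0 \left(I + 2 I\right) - 12 = 0 \cdot 3 I - 12 = 0 - 12 = -12$)
$- 38 \left(H{\left(s \right)} - 35\right) = - 38 \left(-12 - 35\right) = \left(-38\right) \left(-47\right) = 1786$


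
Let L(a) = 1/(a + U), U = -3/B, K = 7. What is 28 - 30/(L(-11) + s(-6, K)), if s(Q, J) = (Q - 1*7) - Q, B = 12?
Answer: 10282/319 ≈ 32.232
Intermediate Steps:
U = -¼ (U = -3/12 = -3*1/12 = -¼ ≈ -0.25000)
L(a) = 1/(-¼ + a) (L(a) = 1/(a - ¼) = 1/(-¼ + a))
s(Q, J) = -7 (s(Q, J) = (Q - 7) - Q = (-7 + Q) - Q = -7)
28 - 30/(L(-11) + s(-6, K)) = 28 - 30/(4/(-1 + 4*(-11)) - 7) = 28 - 30/(4/(-1 - 44) - 7) = 28 - 30/(4/(-45) - 7) = 28 - 30/(4*(-1/45) - 7) = 28 - 30/(-4/45 - 7) = 28 - 30/(-319/45) = 28 - 45/319*(-30) = 28 + 1350/319 = 10282/319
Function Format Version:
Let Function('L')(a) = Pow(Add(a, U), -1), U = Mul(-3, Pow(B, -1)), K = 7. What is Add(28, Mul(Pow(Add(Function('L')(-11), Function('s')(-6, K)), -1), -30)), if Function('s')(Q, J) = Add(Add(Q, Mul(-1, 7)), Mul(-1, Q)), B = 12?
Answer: Rational(10282, 319) ≈ 32.232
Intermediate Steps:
U = Rational(-1, 4) (U = Mul(-3, Pow(12, -1)) = Mul(-3, Rational(1, 12)) = Rational(-1, 4) ≈ -0.25000)
Function('L')(a) = Pow(Add(Rational(-1, 4), a), -1) (Function('L')(a) = Pow(Add(a, Rational(-1, 4)), -1) = Pow(Add(Rational(-1, 4), a), -1))
Function('s')(Q, J) = -7 (Function('s')(Q, J) = Add(Add(Q, -7), Mul(-1, Q)) = Add(Add(-7, Q), Mul(-1, Q)) = -7)
Add(28, Mul(Pow(Add(Function('L')(-11), Function('s')(-6, K)), -1), -30)) = Add(28, Mul(Pow(Add(Mul(4, Pow(Add(-1, Mul(4, -11)), -1)), -7), -1), -30)) = Add(28, Mul(Pow(Add(Mul(4, Pow(Add(-1, -44), -1)), -7), -1), -30)) = Add(28, Mul(Pow(Add(Mul(4, Pow(-45, -1)), -7), -1), -30)) = Add(28, Mul(Pow(Add(Mul(4, Rational(-1, 45)), -7), -1), -30)) = Add(28, Mul(Pow(Add(Rational(-4, 45), -7), -1), -30)) = Add(28, Mul(Pow(Rational(-319, 45), -1), -30)) = Add(28, Mul(Rational(-45, 319), -30)) = Add(28, Rational(1350, 319)) = Rational(10282, 319)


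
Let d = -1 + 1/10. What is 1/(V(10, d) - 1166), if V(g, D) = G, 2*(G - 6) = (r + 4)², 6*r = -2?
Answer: -18/20759 ≈ -0.00086709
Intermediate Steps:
r = -⅓ (r = (⅙)*(-2) = -⅓ ≈ -0.33333)
d = -9/10 (d = -1 + ⅒ = -9/10 ≈ -0.90000)
G = 229/18 (G = 6 + (-⅓ + 4)²/2 = 6 + (11/3)²/2 = 6 + (½)*(121/9) = 6 + 121/18 = 229/18 ≈ 12.722)
V(g, D) = 229/18
1/(V(10, d) - 1166) = 1/(229/18 - 1166) = 1/(-20759/18) = -18/20759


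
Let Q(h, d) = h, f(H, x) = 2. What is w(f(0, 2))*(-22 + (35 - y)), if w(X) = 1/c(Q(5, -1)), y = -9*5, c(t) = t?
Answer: 58/5 ≈ 11.600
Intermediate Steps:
y = -45
w(X) = ⅕ (w(X) = 1/5 = ⅕)
w(f(0, 2))*(-22 + (35 - y)) = (-22 + (35 - 1*(-45)))/5 = (-22 + (35 + 45))/5 = (-22 + 80)/5 = (⅕)*58 = 58/5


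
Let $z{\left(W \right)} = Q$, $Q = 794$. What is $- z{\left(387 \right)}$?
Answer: $-794$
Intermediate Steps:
$z{\left(W \right)} = 794$
$- z{\left(387 \right)} = \left(-1\right) 794 = -794$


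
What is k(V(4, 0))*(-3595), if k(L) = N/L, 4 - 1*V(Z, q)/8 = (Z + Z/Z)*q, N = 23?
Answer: -82685/32 ≈ -2583.9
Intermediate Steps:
V(Z, q) = 32 - 8*q*(1 + Z) (V(Z, q) = 32 - 8*(Z + Z/Z)*q = 32 - 8*(Z + 1)*q = 32 - 8*(1 + Z)*q = 32 - 8*q*(1 + Z))
k(L) = 23/L
k(V(4, 0))*(-3595) = (23/(32 - 8*0 - 8*4*0))*(-3595) = (23/(32 + 0 + 0))*(-3595) = (23/32)*(-3595) = -82685/32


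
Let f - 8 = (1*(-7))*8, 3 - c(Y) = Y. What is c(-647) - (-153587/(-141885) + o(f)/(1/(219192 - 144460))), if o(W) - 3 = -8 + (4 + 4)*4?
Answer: -286198373477/141885 ≈ -2.0171e+6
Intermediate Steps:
c(Y) = 3 - Y
f = -48 (f = 8 + (1*(-7))*8 = 8 - 7*8 = 8 - 56 = -48)
o(W) = 27 (o(W) = 3 + (-8 + (4 + 4)*4) = 3 + (-8 + 8*4) = 3 + (-8 + 32) = 3 + 24 = 27)
c(-647) - (-153587/(-141885) + o(f)/(1/(219192 - 144460))) = (3 - 1*(-647)) - (-153587/(-141885) + 27/(1/(219192 - 144460))) = (3 + 647) - (-153587*(-1/141885) + 27/(1/74732)) = 650 - (153587/141885 + 27/(1/74732)) = 650 - (153587/141885 + 27*74732) = 650 - (153587/141885 + 2017764) = 650 - 1*286290598727/141885 = 650 - 286290598727/141885 = -286198373477/141885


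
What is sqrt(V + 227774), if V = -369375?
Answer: I*sqrt(141601) ≈ 376.3*I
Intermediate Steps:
sqrt(V + 227774) = sqrt(-369375 + 227774) = sqrt(-141601) = I*sqrt(141601)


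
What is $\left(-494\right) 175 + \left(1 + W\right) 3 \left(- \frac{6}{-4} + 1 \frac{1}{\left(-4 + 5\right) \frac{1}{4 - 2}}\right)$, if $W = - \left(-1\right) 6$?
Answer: $- \frac{172753}{2} \approx -86377.0$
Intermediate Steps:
$W = 6$ ($W = \left(-1\right) \left(-6\right) = 6$)
$\left(-494\right) 175 + \left(1 + W\right) 3 \left(- \frac{6}{-4} + 1 \frac{1}{\left(-4 + 5\right) \frac{1}{4 - 2}}\right) = \left(-494\right) 175 + \left(1 + 6\right) 3 \left(- \frac{6}{-4} + 1 \frac{1}{\left(-4 + 5\right) \frac{1}{4 - 2}}\right) = -86450 + 7 \cdot 3 \left(\left(-6\right) \left(- \frac{1}{4}\right) + 1 \frac{1}{1 \cdot \frac{1}{2}}\right) = -86450 + 21 \left(\frac{3}{2} + 1 \frac{1}{1 \cdot \frac{1}{2}}\right) = -86450 + 21 \left(\frac{3}{2} + 1 \frac{1}{\frac{1}{2}}\right) = -86450 + 21 \left(\frac{3}{2} + 1 \cdot 2\right) = -86450 + 21 \left(\frac{3}{2} + 2\right) = -86450 + 21 \cdot \frac{7}{2} = -86450 + \frac{147}{2} = - \frac{172753}{2}$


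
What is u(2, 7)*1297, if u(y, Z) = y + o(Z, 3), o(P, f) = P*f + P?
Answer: 38910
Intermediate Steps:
o(P, f) = P + P*f
u(y, Z) = y + 4*Z (u(y, Z) = y + Z*(1 + 3) = y + Z*4 = y + 4*Z)
u(2, 7)*1297 = (2 + 4*7)*1297 = (2 + 28)*1297 = 30*1297 = 38910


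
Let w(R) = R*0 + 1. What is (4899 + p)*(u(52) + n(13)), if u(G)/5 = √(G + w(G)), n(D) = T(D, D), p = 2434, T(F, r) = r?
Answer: 95329 + 36665*√53 ≈ 3.6225e+5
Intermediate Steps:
n(D) = D
w(R) = 1 (w(R) = 0 + 1 = 1)
u(G) = 5*√(1 + G) (u(G) = 5*√(G + 1) = 5*√(1 + G))
(4899 + p)*(u(52) + n(13)) = (4899 + 2434)*(5*√(1 + 52) + 13) = 7333*(5*√53 + 13) = 7333*(13 + 5*√53) = 95329 + 36665*√53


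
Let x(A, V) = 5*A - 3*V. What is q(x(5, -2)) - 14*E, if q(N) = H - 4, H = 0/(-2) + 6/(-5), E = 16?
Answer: -1146/5 ≈ -229.20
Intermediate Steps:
x(A, V) = -3*V + 5*A
H = -6/5 (H = 0*(-1/2) + 6*(-1/5) = 0 - 6/5 = -6/5 ≈ -1.2000)
q(N) = -26/5 (q(N) = -6/5 - 4 = -26/5)
q(x(5, -2)) - 14*E = -26/5 - 14*16 = -26/5 - 224 = -1146/5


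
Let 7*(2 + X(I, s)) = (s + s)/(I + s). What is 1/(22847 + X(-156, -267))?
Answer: 987/22548193 ≈ 4.3773e-5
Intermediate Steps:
X(I, s) = -2 + 2*s/(7*(I + s)) (X(I, s) = -2 + ((s + s)/(I + s))/7 = -2 + ((2*s)/(I + s))/7 = -2 + (2*s/(I + s))/7 = -2 + 2*s/(7*(I + s)))
1/(22847 + X(-156, -267)) = 1/(22847 + (-2*(-156) - 12/7*(-267))/(-156 - 267)) = 1/(22847 + (312 + 3204/7)/(-423)) = 1/(22847 - 1/423*5388/7) = 1/(22847 - 1796/987) = 1/(22548193/987) = 987/22548193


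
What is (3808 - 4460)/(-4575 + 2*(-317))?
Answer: 652/5209 ≈ 0.12517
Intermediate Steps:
(3808 - 4460)/(-4575 + 2*(-317)) = -652/(-4575 - 634) = -652/(-5209) = -652*(-1/5209) = 652/5209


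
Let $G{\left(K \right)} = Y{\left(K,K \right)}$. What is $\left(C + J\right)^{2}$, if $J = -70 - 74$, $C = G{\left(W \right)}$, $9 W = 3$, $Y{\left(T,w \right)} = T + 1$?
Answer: $\frac{183184}{9} \approx 20354.0$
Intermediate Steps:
$Y{\left(T,w \right)} = 1 + T$
$W = \frac{1}{3}$ ($W = \frac{1}{9} \cdot 3 = \frac{1}{3} \approx 0.33333$)
$G{\left(K \right)} = 1 + K$
$C = \frac{4}{3}$ ($C = 1 + \frac{1}{3} = \frac{4}{3} \approx 1.3333$)
$J = -144$ ($J = -70 - 74 = -144$)
$\left(C + J\right)^{2} = \left(\frac{4}{3} - 144\right)^{2} = \left(- \frac{428}{3}\right)^{2} = \frac{183184}{9}$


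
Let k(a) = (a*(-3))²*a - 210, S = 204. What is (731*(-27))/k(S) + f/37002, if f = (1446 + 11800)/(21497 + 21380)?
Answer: -5050225402877/20203664949957594 ≈ -0.00024997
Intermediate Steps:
f = 13246/42877 ≈ 0.30893
k(a) = -210 + 9*a³ (k(a) = (-3*a)²*a - 210 = (9*a²)*a - 210 = 9*a³ - 210 = -210 + 9*a³)
(731*(-27))/k(S) + f/37002 = (731*(-27))/(-210 + 9*204³) + (13246/42877)/37002 = -19737/(-210 + 9*8489664) + (13246/42877)*(1/37002) = -19737/(-210 + 76406976) + 6623/793267377 = -19737/76406766 + 6623/793267377 = -19737*1/76406766 + 6623/793267377 = -6579/25468922 + 6623/793267377 = -5050225402877/20203664949957594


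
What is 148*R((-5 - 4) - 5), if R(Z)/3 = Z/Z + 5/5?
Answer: 888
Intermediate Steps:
R(Z) = 6 (R(Z) = 3*(Z/Z + 5/5) = 3*(1 + 5*(⅕)) = 3*(1 + 1) = 3*2 = 6)
148*R((-5 - 4) - 5) = 148*6 = 888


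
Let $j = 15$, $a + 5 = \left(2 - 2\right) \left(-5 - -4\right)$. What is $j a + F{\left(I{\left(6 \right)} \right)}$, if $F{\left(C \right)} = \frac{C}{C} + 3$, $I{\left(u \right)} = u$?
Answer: $-71$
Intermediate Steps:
$a = -5$ ($a = -5 + \left(2 - 2\right) \left(-5 - -4\right) = -5 + 0 \left(-5 + 4\right) = -5 + 0 \left(-1\right) = -5 + 0 = -5$)
$F{\left(C \right)} = 4$ ($F{\left(C \right)} = 1 + 3 = 4$)
$j a + F{\left(I{\left(6 \right)} \right)} = 15 \left(-5\right) + 4 = -75 + 4 = -71$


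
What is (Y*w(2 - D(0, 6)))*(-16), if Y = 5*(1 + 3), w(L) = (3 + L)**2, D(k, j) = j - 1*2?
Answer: -320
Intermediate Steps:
D(k, j) = -2 + j (D(k, j) = j - 2 = -2 + j)
Y = 20 (Y = 5*4 = 20)
(Y*w(2 - D(0, 6)))*(-16) = (20*(3 + (2 - (-2 + 6)))**2)*(-16) = (20*(3 + (2 - 1*4))**2)*(-16) = (20*(3 + (2 - 4))**2)*(-16) = (20*(3 - 2)**2)*(-16) = (20*1**2)*(-16) = (20*1)*(-16) = 20*(-16) = -320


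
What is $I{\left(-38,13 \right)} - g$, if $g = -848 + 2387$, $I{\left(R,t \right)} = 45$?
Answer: $-1494$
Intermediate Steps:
$g = 1539$
$I{\left(-38,13 \right)} - g = 45 - 1539 = -1494$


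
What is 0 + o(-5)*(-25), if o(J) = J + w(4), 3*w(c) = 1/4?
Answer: 1475/12 ≈ 122.92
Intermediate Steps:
w(c) = 1/12 (w(c) = (1/3)/4 = (1/3)*(1/4) = 1/12)
o(J) = 1/12 + J (o(J) = J + 1/12 = 1/12 + J)
0 + o(-5)*(-25) = 0 + (1/12 - 5)*(-25) = 0 - 59/12*(-25) = 0 + 1475/12 = 1475/12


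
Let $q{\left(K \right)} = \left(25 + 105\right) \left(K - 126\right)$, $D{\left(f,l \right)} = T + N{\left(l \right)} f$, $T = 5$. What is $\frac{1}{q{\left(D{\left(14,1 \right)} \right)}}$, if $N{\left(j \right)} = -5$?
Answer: $- \frac{1}{24830} \approx -4.0274 \cdot 10^{-5}$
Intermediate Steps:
$D{\left(f,l \right)} = 5 - 5 f$
$q{\left(K \right)} = -16380 + 130 K$ ($q{\left(K \right)} = 130 \left(-126 + K\right) = -16380 + 130 K$)
$\frac{1}{q{\left(D{\left(14,1 \right)} \right)}} = \frac{1}{-16380 + 130 \left(5 - 70\right)} = \frac{1}{-16380 + 130 \left(-65\right)} = \frac{1}{-16380 - 8450} = \frac{1}{-24830} = - \frac{1}{24830}$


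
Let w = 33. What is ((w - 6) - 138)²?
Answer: 12321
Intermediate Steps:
((w - 6) - 138)² = ((33 - 6) - 138)² = (27 - 138)² = (-111)² = 12321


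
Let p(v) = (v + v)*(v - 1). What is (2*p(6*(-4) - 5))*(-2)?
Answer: -6960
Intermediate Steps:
p(v) = 2*v*(-1 + v) (p(v) = (2*v)*(-1 + v) = 2*v*(-1 + v))
(2*p(6*(-4) - 5))*(-2) = (2*(2*(6*(-4) - 5)*(-1 + (6*(-4) - 5))))*(-2) = (2*(2*(-24 - 5)*(-1 + (-24 - 5))))*(-2) = (2*(2*(-29)*(-1 - 29)))*(-2) = (2*(2*(-29)*(-30)))*(-2) = (2*1740)*(-2) = 3480*(-2) = -6960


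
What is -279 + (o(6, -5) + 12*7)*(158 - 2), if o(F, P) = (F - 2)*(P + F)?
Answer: 13449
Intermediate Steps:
o(F, P) = (-2 + F)*(F + P)
-279 + (o(6, -5) + 12*7)*(158 - 2) = -279 + ((6**2 - 2*6 - 2*(-5) + 6*(-5)) + 12*7)*(158 - 2) = -279 + ((36 - 12 + 10 - 30) + 84)*156 = -279 + (4 + 84)*156 = -279 + 88*156 = -279 + 13728 = 13449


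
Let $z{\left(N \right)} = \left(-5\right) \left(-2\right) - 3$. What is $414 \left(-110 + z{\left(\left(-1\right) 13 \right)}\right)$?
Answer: $-42642$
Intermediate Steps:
$z{\left(N \right)} = 7$ ($z{\left(N \right)} = 10 - 3 = 7$)
$414 \left(-110 + z{\left(\left(-1\right) 13 \right)}\right) = 414 \left(-110 + 7\right) = 414 \left(-103\right) = -42642$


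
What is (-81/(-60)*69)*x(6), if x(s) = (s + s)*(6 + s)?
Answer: 67068/5 ≈ 13414.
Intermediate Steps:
x(s) = 2*s*(6 + s) (x(s) = (2*s)*(6 + s) = 2*s*(6 + s))
(-81/(-60)*69)*x(6) = (-81/(-60)*69)*(2*6*(6 + 6)) = (-81*(-1/60)*69)*(2*6*12) = ((27/20)*69)*144 = (1863/20)*144 = 67068/5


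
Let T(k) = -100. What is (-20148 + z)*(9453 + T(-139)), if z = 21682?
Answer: 14347502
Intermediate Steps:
(-20148 + z)*(9453 + T(-139)) = (-20148 + 21682)*(9453 - 100) = 1534*9353 = 14347502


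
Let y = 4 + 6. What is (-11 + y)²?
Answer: 1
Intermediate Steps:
y = 10
(-11 + y)² = (-11 + 10)² = (-1)² = 1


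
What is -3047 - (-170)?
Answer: -2877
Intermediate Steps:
-3047 - (-170) = -3047 - 1*(-170) = -3047 + 170 = -2877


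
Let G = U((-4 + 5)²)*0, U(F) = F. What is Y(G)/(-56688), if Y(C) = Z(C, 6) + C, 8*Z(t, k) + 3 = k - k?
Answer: 1/151168 ≈ 6.6152e-6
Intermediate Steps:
Z(t, k) = -3/8 (Z(t, k) = -3/8 + (k - k)/8 = -3/8 + (⅛)*0 = -3/8 + 0 = -3/8)
G = 0 (G = (-4 + 5)²*0 = 1²*0 = 1*0 = 0)
Y(C) = -3/8 + C
Y(G)/(-56688) = (-3/8 + 0)/(-56688) = -3/8*(-1/56688) = 1/151168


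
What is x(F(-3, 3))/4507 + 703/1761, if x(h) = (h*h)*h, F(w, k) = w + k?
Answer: 703/1761 ≈ 0.39921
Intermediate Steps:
F(w, k) = k + w
x(h) = h³ (x(h) = h²*h = h³)
x(F(-3, 3))/4507 + 703/1761 = (3 - 3)³/4507 + 703/1761 = 0³*(1/4507) + 703*(1/1761) = 0*(1/4507) + 703/1761 = 0 + 703/1761 = 703/1761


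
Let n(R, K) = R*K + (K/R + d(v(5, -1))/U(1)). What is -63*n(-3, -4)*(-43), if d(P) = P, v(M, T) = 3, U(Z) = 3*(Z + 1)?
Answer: 74949/2 ≈ 37475.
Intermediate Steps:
U(Z) = 3 + 3*Z (U(Z) = 3*(1 + Z) = 3 + 3*Z)
n(R, K) = ½ + K*R + K/R (n(R, K) = R*K + (K/R + 3/(3 + 3*1)) = K*R + (K/R + 3/(3 + 3)) = K*R + (K/R + 3/6) = K*R + (K/R + 3*(⅙)) = K*R + (K/R + ½) = K*R + (½ + K/R) = ½ + K*R + K/R)
-63*n(-3, -4)*(-43) = -63*(½ - 4*(-3) - 4/(-3))*(-43) = -63*(½ + 12 - 4*(-⅓))*(-43) = -63*(½ + 12 + 4/3)*(-43) = -63*83/6*(-43) = -1743/2*(-43) = 74949/2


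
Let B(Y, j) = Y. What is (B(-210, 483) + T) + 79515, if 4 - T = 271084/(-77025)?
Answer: 6109046809/77025 ≈ 79313.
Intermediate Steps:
T = 579184/77025 (T = 4 - 271084/(-77025) = 4 - 271084*(-1)/77025 = 4 - 1*(-271084/77025) = 4 + 271084/77025 = 579184/77025 ≈ 7.5194)
(B(-210, 483) + T) + 79515 = (-210 + 579184/77025) + 79515 = -15596066/77025 + 79515 = 6109046809/77025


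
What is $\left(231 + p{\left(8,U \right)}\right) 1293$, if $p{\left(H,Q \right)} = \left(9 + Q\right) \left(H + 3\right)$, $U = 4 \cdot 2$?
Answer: $540474$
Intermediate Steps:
$U = 8$
$p{\left(H,Q \right)} = \left(3 + H\right) \left(9 + Q\right)$ ($p{\left(H,Q \right)} = \left(9 + Q\right) \left(3 + H\right) = \left(3 + H\right) \left(9 + Q\right)$)
$\left(231 + p{\left(8,U \right)}\right) 1293 = \left(231 + \left(27 + 3 \cdot 8 + 9 \cdot 8 + 8 \cdot 8\right)\right) 1293 = \left(231 + \left(27 + 24 + 72 + 64\right)\right) 1293 = \left(231 + 187\right) 1293 = 418 \cdot 1293 = 540474$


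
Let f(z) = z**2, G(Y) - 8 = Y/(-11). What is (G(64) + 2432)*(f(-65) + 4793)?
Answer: 241465968/11 ≈ 2.1951e+7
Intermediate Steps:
G(Y) = 8 - Y/11 (G(Y) = 8 + Y/(-11) = 8 + Y*(-1/11) = 8 - Y/11)
(G(64) + 2432)*(f(-65) + 4793) = ((8 - 1/11*64) + 2432)*((-65)**2 + 4793) = ((8 - 64/11) + 2432)*(4225 + 4793) = (24/11 + 2432)*9018 = (26776/11)*9018 = 241465968/11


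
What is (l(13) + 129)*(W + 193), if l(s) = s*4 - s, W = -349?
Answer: -26208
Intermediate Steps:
l(s) = 3*s (l(s) = 4*s - s = 3*s)
(l(13) + 129)*(W + 193) = (3*13 + 129)*(-349 + 193) = (39 + 129)*(-156) = 168*(-156) = -26208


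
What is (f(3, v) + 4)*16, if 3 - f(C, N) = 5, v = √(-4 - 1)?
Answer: 32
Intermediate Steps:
v = I*√5 (v = √(-5) = I*√5 ≈ 2.2361*I)
f(C, N) = -2 (f(C, N) = 3 - 1*5 = 3 - 5 = -2)
(f(3, v) + 4)*16 = (-2 + 4)*16 = 2*16 = 32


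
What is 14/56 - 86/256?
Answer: -11/128 ≈ -0.085938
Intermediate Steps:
14/56 - 86/256 = 14*(1/56) - 86*1/256 = ¼ - 43/128 = -11/128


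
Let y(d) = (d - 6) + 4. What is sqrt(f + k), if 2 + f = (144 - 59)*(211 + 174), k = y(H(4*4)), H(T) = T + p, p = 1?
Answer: sqrt(32738) ≈ 180.94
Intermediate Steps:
H(T) = 1 + T (H(T) = T + 1 = 1 + T)
y(d) = -2 + d (y(d) = (-6 + d) + 4 = -2 + d)
k = 15 (k = -2 + (1 + 4*4) = -2 + (1 + 16) = -2 + 17 = 15)
f = 32723 (f = -2 + (144 - 59)*(211 + 174) = -2 + 85*385 = -2 + 32725 = 32723)
sqrt(f + k) = sqrt(32723 + 15) = sqrt(32738)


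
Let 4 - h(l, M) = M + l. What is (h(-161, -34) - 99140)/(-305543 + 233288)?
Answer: 98941/72255 ≈ 1.3693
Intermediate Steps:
h(l, M) = 4 - M - l (h(l, M) = 4 - (M + l) = 4 + (-M - l) = 4 - M - l)
(h(-161, -34) - 99140)/(-305543 + 233288) = ((4 - 1*(-34) - 1*(-161)) - 99140)/(-305543 + 233288) = ((4 + 34 + 161) - 99140)/(-72255) = (199 - 99140)*(-1/72255) = -98941*(-1/72255) = 98941/72255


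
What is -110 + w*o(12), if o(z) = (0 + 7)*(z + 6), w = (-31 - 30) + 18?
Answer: -5528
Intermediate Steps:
w = -43 (w = -61 + 18 = -43)
o(z) = 42 + 7*z (o(z) = 7*(6 + z) = 42 + 7*z)
-110 + w*o(12) = -110 - 43*(42 + 7*12) = -110 - 43*(42 + 84) = -110 - 43*126 = -110 - 5418 = -5528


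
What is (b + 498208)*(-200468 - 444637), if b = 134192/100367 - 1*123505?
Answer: -24261076709255265/100367 ≈ -2.4172e+11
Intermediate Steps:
b = -12395692143/100367 (b = 134192*(1/100367) - 123505 = 134192/100367 - 123505 = -12395692143/100367 ≈ -1.2350e+5)
(b + 498208)*(-200468 - 444637) = (-12395692143/100367 + 498208)*(-200468 - 444637) = (37607950193/100367)*(-645105) = -24261076709255265/100367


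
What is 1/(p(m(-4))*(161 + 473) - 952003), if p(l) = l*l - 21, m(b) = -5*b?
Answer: -1/711717 ≈ -1.4051e-6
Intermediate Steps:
p(l) = -21 + l**2 (p(l) = l**2 - 21 = -21 + l**2)
1/(p(m(-4))*(161 + 473) - 952003) = 1/((-21 + (-5*(-4))**2)*(161 + 473) - 952003) = 1/((-21 + 20**2)*634 - 952003) = 1/((-21 + 400)*634 - 952003) = 1/(379*634 - 952003) = 1/(240286 - 952003) = 1/(-711717) = -1/711717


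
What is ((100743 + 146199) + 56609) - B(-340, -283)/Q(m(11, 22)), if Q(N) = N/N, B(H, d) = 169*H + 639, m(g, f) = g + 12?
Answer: 360372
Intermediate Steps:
m(g, f) = 12 + g
B(H, d) = 639 + 169*H
Q(N) = 1
((100743 + 146199) + 56609) - B(-340, -283)/Q(m(11, 22)) = ((100743 + 146199) + 56609) - (639 + 169*(-340))/1 = (246942 + 56609) - (639 - 57460) = 303551 - (-56821) = 303551 - 1*(-56821) = 303551 + 56821 = 360372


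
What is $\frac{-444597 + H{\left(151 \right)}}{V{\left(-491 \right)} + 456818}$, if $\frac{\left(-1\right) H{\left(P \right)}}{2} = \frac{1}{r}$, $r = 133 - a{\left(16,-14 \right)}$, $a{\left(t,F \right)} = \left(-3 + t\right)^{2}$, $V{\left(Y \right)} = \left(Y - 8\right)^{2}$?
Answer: $- \frac{8002745}{12704742} \approx -0.6299$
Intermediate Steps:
$V{\left(Y \right)} = \left(-8 + Y\right)^{2}$
$r = -36$ ($r = 133 - \left(-3 + 16\right)^{2} = 133 - 13^{2} = 133 - 169 = -36$)
$H{\left(P \right)} = \frac{1}{18}$ ($H{\left(P \right)} = - \frac{2}{-36} = \left(-2\right) \left(- \frac{1}{36}\right) = \frac{1}{18}$)
$\frac{-444597 + H{\left(151 \right)}}{V{\left(-491 \right)} + 456818} = \frac{-444597 + \frac{1}{18}}{\left(-8 - 491\right)^{2} + 456818} = - \frac{8002745}{18 \left(\left(-499\right)^{2} + 456818\right)} = - \frac{8002745}{18 \left(249001 + 456818\right)} = - \frac{8002745}{18 \cdot 705819} = \left(- \frac{8002745}{18}\right) \frac{1}{705819} = - \frac{8002745}{12704742}$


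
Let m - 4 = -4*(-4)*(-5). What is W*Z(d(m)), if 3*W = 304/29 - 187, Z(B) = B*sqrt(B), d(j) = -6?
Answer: 10238*I*sqrt(6)/29 ≈ 864.75*I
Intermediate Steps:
m = -76 (m = 4 - 4*(-4)*(-5) = 4 + 16*(-5) = 4 - 80 = -76)
Z(B) = B**(3/2)
W = -5119/87 (W = (304/29 - 187)/3 = (1/3)*(-5119/29) = -5119/87 ≈ -58.839)
W*Z(d(m)) = -(-10238)*I*sqrt(6)/29 = 10238*I*sqrt(6)/29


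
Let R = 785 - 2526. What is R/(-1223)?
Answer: 1741/1223 ≈ 1.4235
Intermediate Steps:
R = -1741
R/(-1223) = -1741/(-1223) = -1741*(-1/1223) = 1741/1223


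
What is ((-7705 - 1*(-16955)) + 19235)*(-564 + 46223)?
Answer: 1300596615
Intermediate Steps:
((-7705 - 1*(-16955)) + 19235)*(-564 + 46223) = ((-7705 + 16955) + 19235)*45659 = (9250 + 19235)*45659 = 28485*45659 = 1300596615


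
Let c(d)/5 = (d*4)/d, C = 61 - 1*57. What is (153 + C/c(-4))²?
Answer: 586756/25 ≈ 23470.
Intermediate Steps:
C = 4 (C = 61 - 57 = 4)
c(d) = 20 (c(d) = 5*((d*4)/d) = 5*((4*d)/d) = 5*4 = 20)
(153 + C/c(-4))² = (153 + 4/20)² = (153 + 4*(1/20))² = (153 + ⅕)² = (766/5)² = 586756/25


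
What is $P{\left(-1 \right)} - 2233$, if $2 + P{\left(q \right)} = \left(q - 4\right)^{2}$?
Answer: $-2210$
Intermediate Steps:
$P{\left(q \right)} = -2 + \left(-4 + q\right)^{2}$ ($P{\left(q \right)} = -2 + \left(q - 4\right)^{2} = -2 + \left(-4 + q\right)^{2}$)
$P{\left(-1 \right)} - 2233 = \left(-2 + \left(-4 - 1\right)^{2}\right) - 2233 = \left(-2 + \left(-5\right)^{2}\right) - 2233 = \left(-2 + 25\right) - 2233 = 23 - 2233 = -2210$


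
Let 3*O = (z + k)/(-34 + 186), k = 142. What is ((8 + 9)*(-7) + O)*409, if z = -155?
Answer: -22199293/456 ≈ -48683.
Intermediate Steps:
O = -13/456 (O = ((-155 + 142)/(-34 + 186))/3 = (-13/152)/3 = (-13*1/152)/3 = (⅓)*(-13/152) = -13/456 ≈ -0.028509)
((8 + 9)*(-7) + O)*409 = ((8 + 9)*(-7) - 13/456)*409 = (17*(-7) - 13/456)*409 = (-119 - 13/456)*409 = -54277/456*409 = -22199293/456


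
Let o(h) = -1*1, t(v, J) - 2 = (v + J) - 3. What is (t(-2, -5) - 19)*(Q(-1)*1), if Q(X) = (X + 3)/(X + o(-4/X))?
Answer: 27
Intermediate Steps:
t(v, J) = -1 + J + v (t(v, J) = 2 + ((v + J) - 3) = 2 + ((J + v) - 3) = 2 + (-3 + J + v) = -1 + J + v)
o(h) = -1
Q(X) = (3 + X)/(-1 + X) (Q(X) = (X + 3)/(X - 1) = (3 + X)/(-1 + X))
(t(-2, -5) - 19)*(Q(-1)*1) = ((-1 - 5 - 2) - 19)*(((3 - 1)/(-1 - 1))*1) = (-8 - 19)*((2/(-2))*1) = -27*(-1/2*2) = -(-27) = -27*(-1) = 27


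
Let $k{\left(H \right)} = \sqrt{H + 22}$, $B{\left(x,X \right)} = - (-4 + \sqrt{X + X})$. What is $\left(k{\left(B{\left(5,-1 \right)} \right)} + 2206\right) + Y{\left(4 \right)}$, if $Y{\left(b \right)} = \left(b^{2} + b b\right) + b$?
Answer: $2242 + \sqrt{26 - i \sqrt{2}} \approx 2247.1 - 0.13862 i$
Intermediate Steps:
$B{\left(x,X \right)} = 4 - \sqrt{2} \sqrt{X}$ ($B{\left(x,X \right)} = - (-4 + \sqrt{2 X}) = - (-4 + \sqrt{2} \sqrt{X}) = 4 - \sqrt{2} \sqrt{X}$)
$k{\left(H \right)} = \sqrt{22 + H}$
$Y{\left(b \right)} = b + 2 b^{2}$ ($Y{\left(b \right)} = \left(b^{2} + b^{2}\right) + b = 2 b^{2} + b = b + 2 b^{2}$)
$\left(k{\left(B{\left(5,-1 \right)} \right)} + 2206\right) + Y{\left(4 \right)} = \left(\sqrt{22 + \left(4 - \sqrt{2} \sqrt{-1}\right)} + 2206\right) + 4 \left(1 + 2 \cdot 4\right) = \left(\sqrt{22 + \left(4 - \sqrt{2} i\right)} + 2206\right) + 4 \left(1 + 8\right) = \left(\sqrt{22 + \left(4 - i \sqrt{2}\right)} + 2206\right) + 4 \cdot 9 = \left(\sqrt{26 - i \sqrt{2}} + 2206\right) + 36 = \left(2206 + \sqrt{26 - i \sqrt{2}}\right) + 36 = 2242 + \sqrt{26 - i \sqrt{2}}$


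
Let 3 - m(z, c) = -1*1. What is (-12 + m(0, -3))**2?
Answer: 64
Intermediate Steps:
m(z, c) = 4 (m(z, c) = 3 - (-1) = 3 - 1*(-1) = 3 + 1 = 4)
(-12 + m(0, -3))**2 = (-12 + 4)**2 = (-8)**2 = 64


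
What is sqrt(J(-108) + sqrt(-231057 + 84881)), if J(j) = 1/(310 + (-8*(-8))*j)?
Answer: sqrt(-6602 + 697382464*I*sqrt(571))/6602 ≈ 13.826 + 13.826*I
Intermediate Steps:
J(j) = 1/(310 + 64*j)
sqrt(J(-108) + sqrt(-231057 + 84881)) = sqrt(1/(2*(155 + 32*(-108))) + sqrt(-231057 + 84881)) = sqrt(1/(2*(155 - 3456)) + sqrt(-146176)) = sqrt((1/2)/(-3301) + 16*I*sqrt(571)) = sqrt((1/2)*(-1/3301) + 16*I*sqrt(571)) = sqrt(-1/6602 + 16*I*sqrt(571))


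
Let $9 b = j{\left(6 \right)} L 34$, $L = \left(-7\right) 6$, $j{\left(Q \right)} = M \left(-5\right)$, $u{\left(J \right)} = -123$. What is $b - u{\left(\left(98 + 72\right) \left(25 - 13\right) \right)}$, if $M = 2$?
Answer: $\frac{5129}{3} \approx 1709.7$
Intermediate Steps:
$j{\left(Q \right)} = -10$ ($j{\left(Q \right)} = 2 \left(-5\right) = -10$)
$L = -42$
$b = \frac{4760}{3}$ ($b = \frac{\left(-10\right) \left(-42\right) 34}{9} = \frac{420 \cdot 34}{9} = \frac{1}{9} \cdot 14280 = \frac{4760}{3} \approx 1586.7$)
$b - u{\left(\left(98 + 72\right) \left(25 - 13\right) \right)} = \frac{4760}{3} - -123 = \frac{4760}{3} + 123 = \frac{5129}{3}$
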